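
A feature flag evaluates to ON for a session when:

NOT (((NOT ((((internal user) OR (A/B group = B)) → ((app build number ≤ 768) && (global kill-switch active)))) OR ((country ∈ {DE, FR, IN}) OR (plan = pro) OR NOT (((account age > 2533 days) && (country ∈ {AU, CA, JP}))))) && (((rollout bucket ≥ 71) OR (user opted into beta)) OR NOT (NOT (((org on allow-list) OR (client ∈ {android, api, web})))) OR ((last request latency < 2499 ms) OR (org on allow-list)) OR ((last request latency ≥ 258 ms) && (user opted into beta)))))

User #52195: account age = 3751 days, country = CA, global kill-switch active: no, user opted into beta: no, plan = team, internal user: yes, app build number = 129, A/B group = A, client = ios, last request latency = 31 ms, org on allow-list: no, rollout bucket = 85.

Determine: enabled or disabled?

Atomic conditions:
  internal user: yes → true
  A/B group = B: A == B is false
  app build number ≤ 768: 129 ≤ 768 is true
  global kill-switch active: no → false
  country ∈ {DE, FR, IN}: CA is not in the set → false
  plan = pro: team == pro is false
  account age > 2533 days: 3751 > 2533 is true
  country ∈ {AU, CA, JP}: CA is in the set → true
  rollout bucket ≥ 71: 85 ≥ 71 is true
  user opted into beta: no → false
  org on allow-list: no → false
  client ∈ {android, api, web}: ios is not in the set → false
  last request latency < 2499 ms: 31 < 2499 is true
  last request latency ≥ 258 ms: 31 ≥ 258 is false
Combine:
[1.1.1.1.1] true OR false = true
[1.1.1.1.2] true AND false = false
[1.1.1.1] true → false = false
[1.1.1] NOT false = true
[1.1.2.3.1] true AND true = true
[1.1.2.3] NOT true = false
[1.1.2] false OR false OR false = false
[1.1] true OR false = true
[1.2.1] true OR false = true
[1.2.2.1.1] false OR false = false
[1.2.2.1] NOT false = true
[1.2.2] NOT true = false
[1.2.3] true OR false = true
[1.2.4] false AND false = false
[1.2] true OR false OR true OR false = true
[1] true AND true = true
[root] NOT true = false
Overall: false → disabled

Disabled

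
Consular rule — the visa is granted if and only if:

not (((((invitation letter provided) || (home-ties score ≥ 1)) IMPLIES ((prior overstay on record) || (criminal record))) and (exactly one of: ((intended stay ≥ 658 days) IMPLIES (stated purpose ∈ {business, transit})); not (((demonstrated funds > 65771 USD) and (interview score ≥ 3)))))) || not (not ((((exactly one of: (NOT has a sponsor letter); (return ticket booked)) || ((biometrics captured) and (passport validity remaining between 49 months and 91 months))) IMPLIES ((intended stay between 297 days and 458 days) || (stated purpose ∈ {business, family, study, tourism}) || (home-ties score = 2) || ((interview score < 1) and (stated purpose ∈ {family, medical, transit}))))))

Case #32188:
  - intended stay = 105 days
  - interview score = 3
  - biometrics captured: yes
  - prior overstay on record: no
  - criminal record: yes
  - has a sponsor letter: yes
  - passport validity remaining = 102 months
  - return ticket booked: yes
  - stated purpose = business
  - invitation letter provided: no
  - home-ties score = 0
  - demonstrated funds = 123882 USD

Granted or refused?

Atomic conditions:
  invitation letter provided: no → false
  home-ties score ≥ 1: 0 ≥ 1 is false
  prior overstay on record: no → false
  criminal record: yes → true
  intended stay ≥ 658 days: 105 ≥ 658 is false
  stated purpose ∈ {business, transit}: business is in the set → true
  demonstrated funds > 65771 USD: 123882 > 65771 is true
  interview score ≥ 3: 3 ≥ 3 is true
  NOT has a sponsor letter: yes → false
  return ticket booked: yes → true
  biometrics captured: yes → true
  passport validity remaining between 49 months and 91 months: 102 in [49, 91] is false
  intended stay between 297 days and 458 days: 105 in [297, 458] is false
  stated purpose ∈ {business, family, study, tourism}: business is in the set → true
  home-ties score = 2: 0 == 2 is false
  interview score < 1: 3 < 1 is false
  stated purpose ∈ {family, medical, transit}: business is not in the set → false
Combine:
[1.1.1.1] false OR false = false
[1.1.1.2] false OR true = true
[1.1.1] false → true (antecedent false ⇒ implication holds) = true
[1.1.2.1] false → true (antecedent false ⇒ implication holds) = true
[1.1.2.2.1] true AND true = true
[1.1.2.2] NOT true = false
[1.1.2] exactly-one(true, false) = true
[1.1] true AND true = true
[1] NOT true = false
[2.1.1.1.1] exactly-one(false, true) = true
[2.1.1.1.2] true AND false = false
[2.1.1.1] true OR false = true
[2.1.1.2.4] false AND false = false
[2.1.1.2] false OR true OR false OR false = true
[2.1.1] true → true = true
[2.1] NOT true = false
[2] NOT false = true
[root] false OR true = true
Overall: true → granted

Granted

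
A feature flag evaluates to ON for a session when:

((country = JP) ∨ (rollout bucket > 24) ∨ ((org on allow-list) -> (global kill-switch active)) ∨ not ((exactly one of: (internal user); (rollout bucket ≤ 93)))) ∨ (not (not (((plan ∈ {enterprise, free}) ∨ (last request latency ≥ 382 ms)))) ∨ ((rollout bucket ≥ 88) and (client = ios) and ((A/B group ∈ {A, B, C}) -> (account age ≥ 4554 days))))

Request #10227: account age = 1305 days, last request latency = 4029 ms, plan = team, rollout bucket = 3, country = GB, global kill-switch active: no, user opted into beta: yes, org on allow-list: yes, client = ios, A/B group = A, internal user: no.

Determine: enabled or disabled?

Atomic conditions:
  country = JP: GB == JP is false
  rollout bucket > 24: 3 > 24 is false
  org on allow-list: yes → true
  global kill-switch active: no → false
  internal user: no → false
  rollout bucket ≤ 93: 3 ≤ 93 is true
  plan ∈ {enterprise, free}: team is not in the set → false
  last request latency ≥ 382 ms: 4029 ≥ 382 is true
  rollout bucket ≥ 88: 3 ≥ 88 is false
  client = ios: ios == ios is true
  A/B group ∈ {A, B, C}: A is in the set → true
  account age ≥ 4554 days: 1305 ≥ 4554 is false
Combine:
[1.3] true → false = false
[1.4.1] exactly-one(false, true) = true
[1.4] NOT true = false
[1] false OR false OR false OR false = false
[2.1.1.1] false OR true = true
[2.1.1] NOT true = false
[2.1] NOT false = true
[2.2.3] true → false = false
[2.2] false AND true AND false = false
[2] true OR false = true
[root] false OR true = true
Overall: true → enabled

Enabled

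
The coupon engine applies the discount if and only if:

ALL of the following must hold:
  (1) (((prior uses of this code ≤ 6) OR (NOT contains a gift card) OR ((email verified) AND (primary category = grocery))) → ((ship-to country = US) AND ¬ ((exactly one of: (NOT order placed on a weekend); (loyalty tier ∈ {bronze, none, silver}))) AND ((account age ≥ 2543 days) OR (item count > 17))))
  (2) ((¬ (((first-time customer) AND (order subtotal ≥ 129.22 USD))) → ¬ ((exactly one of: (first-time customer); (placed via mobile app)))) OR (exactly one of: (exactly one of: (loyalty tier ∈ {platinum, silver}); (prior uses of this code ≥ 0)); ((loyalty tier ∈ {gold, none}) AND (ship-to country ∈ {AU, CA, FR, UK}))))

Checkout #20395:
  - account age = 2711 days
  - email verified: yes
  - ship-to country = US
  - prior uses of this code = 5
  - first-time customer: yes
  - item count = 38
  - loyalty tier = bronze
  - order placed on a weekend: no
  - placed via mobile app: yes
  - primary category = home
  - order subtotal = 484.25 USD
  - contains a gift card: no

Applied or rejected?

Atomic conditions:
  prior uses of this code ≤ 6: 5 ≤ 6 is true
  NOT contains a gift card: no → true
  email verified: yes → true
  primary category = grocery: home == grocery is false
  ship-to country = US: US == US is true
  NOT order placed on a weekend: no → true
  loyalty tier ∈ {bronze, none, silver}: bronze is in the set → true
  account age ≥ 2543 days: 2711 ≥ 2543 is true
  item count > 17: 38 > 17 is true
  first-time customer: yes → true
  order subtotal ≥ 129.22 USD: 484.25 ≥ 129.22 is true
  placed via mobile app: yes → true
  loyalty tier ∈ {platinum, silver}: bronze is not in the set → false
  prior uses of this code ≥ 0: 5 ≥ 0 is true
  loyalty tier ∈ {gold, none}: bronze is not in the set → false
  ship-to country ∈ {AU, CA, FR, UK}: US is not in the set → false
Combine:
[1.1.3] true AND false = false
[1.1] true OR true OR false = true
[1.2.2.1] exactly-one(true, true) = false
[1.2.2] NOT false = true
[1.2.3] true OR true = true
[1.2] true AND true AND true = true
[1] true → true = true
[2.1.1.1] true AND true = true
[2.1.1] NOT true = false
[2.1.2.1] exactly-one(true, true) = false
[2.1.2] NOT false = true
[2.1] false → true (antecedent false ⇒ implication holds) = true
[2.2.1] exactly-one(false, true) = true
[2.2.2] false AND false = false
[2.2] exactly-one(true, false) = true
[2] true OR true = true
[root] true AND true = true
Overall: true → applied

Applied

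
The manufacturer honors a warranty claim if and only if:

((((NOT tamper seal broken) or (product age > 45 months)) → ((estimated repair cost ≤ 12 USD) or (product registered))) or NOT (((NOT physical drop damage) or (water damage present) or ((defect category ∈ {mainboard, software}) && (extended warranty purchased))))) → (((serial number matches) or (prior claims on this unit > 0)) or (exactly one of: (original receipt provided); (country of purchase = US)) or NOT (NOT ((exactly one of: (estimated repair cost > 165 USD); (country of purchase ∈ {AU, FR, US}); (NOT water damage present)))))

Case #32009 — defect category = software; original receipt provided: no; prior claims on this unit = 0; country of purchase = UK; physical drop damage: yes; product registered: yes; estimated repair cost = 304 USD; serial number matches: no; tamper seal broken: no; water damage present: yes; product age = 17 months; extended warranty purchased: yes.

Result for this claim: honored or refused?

Atomic conditions:
  NOT tamper seal broken: no → true
  product age > 45 months: 17 > 45 is false
  estimated repair cost ≤ 12 USD: 304 ≤ 12 is false
  product registered: yes → true
  NOT physical drop damage: yes → false
  water damage present: yes → true
  defect category ∈ {mainboard, software}: software is in the set → true
  extended warranty purchased: yes → true
  serial number matches: no → false
  prior claims on this unit > 0: 0 > 0 is false
  original receipt provided: no → false
  country of purchase = US: UK == US is false
  estimated repair cost > 165 USD: 304 > 165 is true
  country of purchase ∈ {AU, FR, US}: UK is not in the set → false
  NOT water damage present: yes → false
Combine:
[1.1.1] true OR false = true
[1.1.2] false OR true = true
[1.1] true → true = true
[1.2.1.3] true AND true = true
[1.2.1] false OR true OR true = true
[1.2] NOT true = false
[1] true OR false = true
[2.1] false OR false = false
[2.2] exactly-one(false, false) = false
[2.3.1.1] exactly-one(true, false, false) = true
[2.3.1] NOT true = false
[2.3] NOT false = true
[2] false OR false OR true = true
[root] true → true = true
Overall: true → honored

Honored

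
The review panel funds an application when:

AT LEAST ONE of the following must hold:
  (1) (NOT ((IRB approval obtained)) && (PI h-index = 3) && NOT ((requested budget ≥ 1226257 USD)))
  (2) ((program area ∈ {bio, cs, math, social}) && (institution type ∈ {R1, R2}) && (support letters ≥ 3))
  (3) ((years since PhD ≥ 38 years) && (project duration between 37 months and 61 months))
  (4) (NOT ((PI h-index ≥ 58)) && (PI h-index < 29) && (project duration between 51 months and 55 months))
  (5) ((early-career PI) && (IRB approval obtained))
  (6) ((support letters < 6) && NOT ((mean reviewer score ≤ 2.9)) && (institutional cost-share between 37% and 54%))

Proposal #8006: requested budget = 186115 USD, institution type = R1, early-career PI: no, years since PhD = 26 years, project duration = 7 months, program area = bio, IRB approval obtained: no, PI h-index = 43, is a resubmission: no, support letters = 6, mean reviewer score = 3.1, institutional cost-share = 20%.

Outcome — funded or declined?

Funded

Atomic conditions:
  IRB approval obtained: no → false
  PI h-index = 3: 43 == 3 is false
  requested budget ≥ 1226257 USD: 186115 ≥ 1226257 is false
  program area ∈ {bio, cs, math, social}: bio is in the set → true
  institution type ∈ {R1, R2}: R1 is in the set → true
  support letters ≥ 3: 6 ≥ 3 is true
  years since PhD ≥ 38 years: 26 ≥ 38 is false
  project duration between 37 months and 61 months: 7 in [37, 61] is false
  PI h-index ≥ 58: 43 ≥ 58 is false
  PI h-index < 29: 43 < 29 is false
  project duration between 51 months and 55 months: 7 in [51, 55] is false
  early-career PI: no → false
  support letters < 6: 6 < 6 is false
  mean reviewer score ≤ 2.9: 3.1 ≤ 2.9 is false
  institutional cost-share between 37% and 54%: 20 in [37, 54] is false
Combine:
[1.1] NOT false = true
[1.3] NOT false = true
[1] true AND false AND true = false
[2] true AND true AND true = true
[3] false AND false = false
[4.1] NOT false = true
[4] true AND false AND false = false
[5] false AND false = false
[6.2] NOT false = true
[6] false AND true AND false = false
[root] false OR true OR false OR false OR false OR false = true
Overall: true → funded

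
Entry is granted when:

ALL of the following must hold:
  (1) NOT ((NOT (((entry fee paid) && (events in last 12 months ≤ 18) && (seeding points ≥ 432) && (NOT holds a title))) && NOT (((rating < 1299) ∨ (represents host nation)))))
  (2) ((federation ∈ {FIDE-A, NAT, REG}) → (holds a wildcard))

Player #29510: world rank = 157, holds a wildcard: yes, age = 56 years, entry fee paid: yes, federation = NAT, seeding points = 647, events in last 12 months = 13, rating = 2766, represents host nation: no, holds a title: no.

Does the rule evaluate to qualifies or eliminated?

Atomic conditions:
  entry fee paid: yes → true
  events in last 12 months ≤ 18: 13 ≤ 18 is true
  seeding points ≥ 432: 647 ≥ 432 is true
  NOT holds a title: no → true
  rating < 1299: 2766 < 1299 is false
  represents host nation: no → false
  federation ∈ {FIDE-A, NAT, REG}: NAT is in the set → true
  holds a wildcard: yes → true
Combine:
[1.1.1.1] true AND true AND true AND true = true
[1.1.1] NOT true = false
[1.1.2.1] false OR false = false
[1.1.2] NOT false = true
[1.1] false AND true = false
[1] NOT false = true
[2] true → true = true
[root] true AND true = true
Overall: true → qualifies

Qualifies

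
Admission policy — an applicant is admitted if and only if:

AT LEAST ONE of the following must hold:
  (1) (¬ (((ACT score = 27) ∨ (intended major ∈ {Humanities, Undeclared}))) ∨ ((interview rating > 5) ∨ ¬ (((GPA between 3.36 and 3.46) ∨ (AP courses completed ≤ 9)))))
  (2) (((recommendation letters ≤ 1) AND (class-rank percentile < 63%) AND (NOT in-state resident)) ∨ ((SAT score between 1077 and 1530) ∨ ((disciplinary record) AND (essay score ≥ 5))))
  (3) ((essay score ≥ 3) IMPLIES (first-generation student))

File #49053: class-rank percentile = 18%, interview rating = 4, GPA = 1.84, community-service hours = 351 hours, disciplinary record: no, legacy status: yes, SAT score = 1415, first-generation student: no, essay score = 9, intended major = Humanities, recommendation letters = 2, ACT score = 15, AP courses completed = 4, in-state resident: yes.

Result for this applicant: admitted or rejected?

Atomic conditions:
  ACT score = 27: 15 == 27 is false
  intended major ∈ {Humanities, Undeclared}: Humanities is in the set → true
  interview rating > 5: 4 > 5 is false
  GPA between 3.36 and 3.46: 1.84 in [3.36, 3.46] is false
  AP courses completed ≤ 9: 4 ≤ 9 is true
  recommendation letters ≤ 1: 2 ≤ 1 is false
  class-rank percentile < 63%: 18 < 63 is true
  NOT in-state resident: yes → false
  SAT score between 1077 and 1530: 1415 in [1077, 1530] is true
  disciplinary record: no → false
  essay score ≥ 5: 9 ≥ 5 is true
  essay score ≥ 3: 9 ≥ 3 is true
  first-generation student: no → false
Combine:
[1.1.1] false OR true = true
[1.1] NOT true = false
[1.2.2.1] false OR true = true
[1.2.2] NOT true = false
[1.2] false OR false = false
[1] false OR false = false
[2.1] false AND true AND false = false
[2.2.2] false AND true = false
[2.2] true OR false = true
[2] false OR true = true
[3] true → false = false
[root] false OR true OR false = true
Overall: true → admitted

Admitted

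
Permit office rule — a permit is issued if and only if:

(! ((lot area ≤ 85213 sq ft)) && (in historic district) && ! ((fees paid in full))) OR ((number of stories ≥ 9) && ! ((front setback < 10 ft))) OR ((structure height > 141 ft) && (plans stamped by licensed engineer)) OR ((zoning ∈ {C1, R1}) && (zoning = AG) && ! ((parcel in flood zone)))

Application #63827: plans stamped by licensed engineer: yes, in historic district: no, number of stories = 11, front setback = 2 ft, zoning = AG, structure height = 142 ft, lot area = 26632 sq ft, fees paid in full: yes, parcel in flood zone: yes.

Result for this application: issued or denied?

Atomic conditions:
  lot area ≤ 85213 sq ft: 26632 ≤ 85213 is true
  in historic district: no → false
  fees paid in full: yes → true
  number of stories ≥ 9: 11 ≥ 9 is true
  front setback < 10 ft: 2 < 10 is true
  structure height > 141 ft: 142 > 141 is true
  plans stamped by licensed engineer: yes → true
  zoning ∈ {C1, R1}: AG is not in the set → false
  zoning = AG: AG == AG is true
  parcel in flood zone: yes → true
Combine:
[1.1] NOT true = false
[1.3] NOT true = false
[1] false AND false AND false = false
[2.2] NOT true = false
[2] true AND false = false
[3] true AND true = true
[4.3] NOT true = false
[4] false AND true AND false = false
[root] false OR false OR true OR false = true
Overall: true → issued

Issued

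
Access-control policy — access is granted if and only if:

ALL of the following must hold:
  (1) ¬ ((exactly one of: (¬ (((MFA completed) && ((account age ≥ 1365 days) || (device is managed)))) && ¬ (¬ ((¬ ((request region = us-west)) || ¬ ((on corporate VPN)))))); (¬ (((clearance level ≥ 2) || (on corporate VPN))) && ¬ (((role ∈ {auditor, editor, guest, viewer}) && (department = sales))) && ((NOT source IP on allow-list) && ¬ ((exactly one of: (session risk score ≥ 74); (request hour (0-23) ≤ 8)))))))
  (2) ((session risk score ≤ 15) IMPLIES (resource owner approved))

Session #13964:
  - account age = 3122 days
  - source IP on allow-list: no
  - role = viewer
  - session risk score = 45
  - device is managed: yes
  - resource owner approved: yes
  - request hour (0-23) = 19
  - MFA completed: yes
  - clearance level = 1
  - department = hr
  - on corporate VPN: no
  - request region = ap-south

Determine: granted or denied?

Denied

Atomic conditions:
  MFA completed: yes → true
  account age ≥ 1365 days: 3122 ≥ 1365 is true
  device is managed: yes → true
  request region = us-west: ap-south == us-west is false
  on corporate VPN: no → false
  clearance level ≥ 2: 1 ≥ 2 is false
  role ∈ {auditor, editor, guest, viewer}: viewer is in the set → true
  department = sales: hr == sales is false
  NOT source IP on allow-list: no → true
  session risk score ≥ 74: 45 ≥ 74 is false
  request hour (0-23) ≤ 8: 19 ≤ 8 is false
  session risk score ≤ 15: 45 ≤ 15 is false
  resource owner approved: yes → true
Combine:
[1.1.1.1.1.2] true OR true = true
[1.1.1.1.1] true AND true = true
[1.1.1.1] NOT true = false
[1.1.1.2.1.1.1] NOT false = true
[1.1.1.2.1.1.2] NOT false = true
[1.1.1.2.1.1] true OR true = true
[1.1.1.2.1] NOT true = false
[1.1.1.2] NOT false = true
[1.1.1] false AND true = false
[1.1.2.1.1] false OR false = false
[1.1.2.1] NOT false = true
[1.1.2.2.1] true AND false = false
[1.1.2.2] NOT false = true
[1.1.2.3.2.1] exactly-one(false, false) = false
[1.1.2.3.2] NOT false = true
[1.1.2.3] true AND true = true
[1.1.2] true AND true AND true = true
[1.1] exactly-one(false, true) = true
[1] NOT true = false
[2] false → true (antecedent false ⇒ implication holds) = true
[root] false AND true = false
Overall: false → denied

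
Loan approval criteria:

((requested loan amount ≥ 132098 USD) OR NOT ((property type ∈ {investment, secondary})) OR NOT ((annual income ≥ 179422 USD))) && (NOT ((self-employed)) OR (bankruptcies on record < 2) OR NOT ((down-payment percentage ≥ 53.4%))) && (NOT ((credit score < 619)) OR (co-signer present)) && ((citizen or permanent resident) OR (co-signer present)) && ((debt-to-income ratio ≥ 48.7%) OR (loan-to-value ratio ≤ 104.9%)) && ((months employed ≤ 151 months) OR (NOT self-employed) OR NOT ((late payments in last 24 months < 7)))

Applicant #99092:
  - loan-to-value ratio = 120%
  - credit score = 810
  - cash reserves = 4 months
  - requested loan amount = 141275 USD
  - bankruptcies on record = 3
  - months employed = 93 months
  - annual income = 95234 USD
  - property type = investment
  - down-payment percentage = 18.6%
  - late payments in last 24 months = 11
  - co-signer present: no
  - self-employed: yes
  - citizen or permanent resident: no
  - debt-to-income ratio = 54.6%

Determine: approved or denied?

Atomic conditions:
  requested loan amount ≥ 132098 USD: 141275 ≥ 132098 is true
  property type ∈ {investment, secondary}: investment is in the set → true
  annual income ≥ 179422 USD: 95234 ≥ 179422 is false
  self-employed: yes → true
  bankruptcies on record < 2: 3 < 2 is false
  down-payment percentage ≥ 53.4%: 18.6 ≥ 53.4 is false
  credit score < 619: 810 < 619 is false
  co-signer present: no → false
  citizen or permanent resident: no → false
  debt-to-income ratio ≥ 48.7%: 54.6 ≥ 48.7 is true
  loan-to-value ratio ≤ 104.9%: 120 ≤ 104.9 is false
  months employed ≤ 151 months: 93 ≤ 151 is true
  NOT self-employed: yes → false
  late payments in last 24 months < 7: 11 < 7 is false
Combine:
[1.2] NOT true = false
[1.3] NOT false = true
[1] true OR false OR true = true
[2.1] NOT true = false
[2.3] NOT false = true
[2] false OR false OR true = true
[3.1] NOT false = true
[3] true OR false = true
[4] false OR false = false
[5] true OR false = true
[6.3] NOT false = true
[6] true OR false OR true = true
[root] true AND true AND true AND false AND true AND true = false
Overall: false → denied

Denied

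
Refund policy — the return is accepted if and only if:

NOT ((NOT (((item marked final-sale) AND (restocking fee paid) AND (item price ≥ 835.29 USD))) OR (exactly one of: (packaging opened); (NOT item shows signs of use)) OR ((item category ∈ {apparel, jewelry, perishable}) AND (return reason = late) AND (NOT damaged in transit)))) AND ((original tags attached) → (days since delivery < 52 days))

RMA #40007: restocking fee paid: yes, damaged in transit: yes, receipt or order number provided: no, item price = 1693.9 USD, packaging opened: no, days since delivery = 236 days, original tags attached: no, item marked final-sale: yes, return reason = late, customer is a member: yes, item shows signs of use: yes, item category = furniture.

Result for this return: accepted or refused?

Accepted

Atomic conditions:
  item marked final-sale: yes → true
  restocking fee paid: yes → true
  item price ≥ 835.29 USD: 1693.9 ≥ 835.29 is true
  packaging opened: no → false
  NOT item shows signs of use: yes → false
  item category ∈ {apparel, jewelry, perishable}: furniture is not in the set → false
  return reason = late: late == late is true
  NOT damaged in transit: yes → false
  original tags attached: no → false
  days since delivery < 52 days: 236 < 52 is false
Combine:
[1.1.1.1] true AND true AND true = true
[1.1.1] NOT true = false
[1.1.2] exactly-one(false, false) = false
[1.1.3] false AND true AND false = false
[1.1] false OR false OR false = false
[1] NOT false = true
[2] false → false (antecedent false ⇒ implication holds) = true
[root] true AND true = true
Overall: true → accepted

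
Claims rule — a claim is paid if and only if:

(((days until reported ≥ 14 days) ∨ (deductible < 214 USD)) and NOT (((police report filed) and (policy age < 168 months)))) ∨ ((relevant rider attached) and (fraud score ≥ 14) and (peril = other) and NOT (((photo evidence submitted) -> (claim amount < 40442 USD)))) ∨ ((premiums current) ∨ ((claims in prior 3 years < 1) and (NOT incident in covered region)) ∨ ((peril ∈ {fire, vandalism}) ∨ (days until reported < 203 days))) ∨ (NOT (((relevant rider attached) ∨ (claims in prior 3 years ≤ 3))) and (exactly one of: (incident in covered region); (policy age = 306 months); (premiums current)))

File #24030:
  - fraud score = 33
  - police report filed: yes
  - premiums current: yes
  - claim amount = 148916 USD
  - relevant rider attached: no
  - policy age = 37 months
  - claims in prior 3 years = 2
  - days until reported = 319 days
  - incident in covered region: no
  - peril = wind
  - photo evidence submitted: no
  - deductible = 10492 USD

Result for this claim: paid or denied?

Paid

Atomic conditions:
  days until reported ≥ 14 days: 319 ≥ 14 is true
  deductible < 214 USD: 10492 < 214 is false
  police report filed: yes → true
  policy age < 168 months: 37 < 168 is true
  relevant rider attached: no → false
  fraud score ≥ 14: 33 ≥ 14 is true
  peril = other: wind == other is false
  photo evidence submitted: no → false
  claim amount < 40442 USD: 148916 < 40442 is false
  premiums current: yes → true
  claims in prior 3 years < 1: 2 < 1 is false
  NOT incident in covered region: no → true
  peril ∈ {fire, vandalism}: wind is not in the set → false
  days until reported < 203 days: 319 < 203 is false
  claims in prior 3 years ≤ 3: 2 ≤ 3 is true
  incident in covered region: no → false
  policy age = 306 months: 37 == 306 is false
Combine:
[1.1] true OR false = true
[1.2.1] true AND true = true
[1.2] NOT true = false
[1] true AND false = false
[2.4.1] false → false (antecedent false ⇒ implication holds) = true
[2.4] NOT true = false
[2] false AND true AND false AND false = false
[3.2] false AND true = false
[3.3] false OR false = false
[3] true OR false OR false = true
[4.1.1] false OR true = true
[4.1] NOT true = false
[4.2] exactly-one(false, false, true) = true
[4] false AND true = false
[root] false OR false OR true OR false = true
Overall: true → paid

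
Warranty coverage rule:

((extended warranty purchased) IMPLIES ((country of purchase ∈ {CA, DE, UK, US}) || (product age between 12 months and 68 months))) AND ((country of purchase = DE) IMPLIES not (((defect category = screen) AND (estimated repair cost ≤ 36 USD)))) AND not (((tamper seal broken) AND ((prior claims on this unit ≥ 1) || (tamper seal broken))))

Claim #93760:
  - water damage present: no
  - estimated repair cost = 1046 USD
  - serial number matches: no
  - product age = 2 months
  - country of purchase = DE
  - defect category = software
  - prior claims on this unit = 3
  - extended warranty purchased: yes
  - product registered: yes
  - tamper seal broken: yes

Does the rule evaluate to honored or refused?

Atomic conditions:
  extended warranty purchased: yes → true
  country of purchase ∈ {CA, DE, UK, US}: DE is in the set → true
  product age between 12 months and 68 months: 2 in [12, 68] is false
  country of purchase = DE: DE == DE is true
  defect category = screen: software == screen is false
  estimated repair cost ≤ 36 USD: 1046 ≤ 36 is false
  tamper seal broken: yes → true
  prior claims on this unit ≥ 1: 3 ≥ 1 is true
Combine:
[1.2] true OR false = true
[1] true → true = true
[2.2.1] false AND false = false
[2.2] NOT false = true
[2] true → true = true
[3.1.2] true OR true = true
[3.1] true AND true = true
[3] NOT true = false
[root] true AND true AND false = false
Overall: false → refused

Refused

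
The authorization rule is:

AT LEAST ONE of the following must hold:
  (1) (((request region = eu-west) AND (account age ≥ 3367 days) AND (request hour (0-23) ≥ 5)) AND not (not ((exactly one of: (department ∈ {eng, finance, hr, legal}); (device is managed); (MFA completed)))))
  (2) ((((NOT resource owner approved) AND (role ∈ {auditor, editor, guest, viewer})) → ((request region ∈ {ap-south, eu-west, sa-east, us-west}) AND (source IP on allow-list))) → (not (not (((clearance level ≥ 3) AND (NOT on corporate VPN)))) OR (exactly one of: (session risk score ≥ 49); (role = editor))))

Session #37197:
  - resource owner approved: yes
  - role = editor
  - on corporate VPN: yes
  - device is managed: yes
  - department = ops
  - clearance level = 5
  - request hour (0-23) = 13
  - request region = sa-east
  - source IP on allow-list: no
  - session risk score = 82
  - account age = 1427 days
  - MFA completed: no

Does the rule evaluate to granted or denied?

Atomic conditions:
  request region = eu-west: sa-east == eu-west is false
  account age ≥ 3367 days: 1427 ≥ 3367 is false
  request hour (0-23) ≥ 5: 13 ≥ 5 is true
  department ∈ {eng, finance, hr, legal}: ops is not in the set → false
  device is managed: yes → true
  MFA completed: no → false
  NOT resource owner approved: yes → false
  role ∈ {auditor, editor, guest, viewer}: editor is in the set → true
  request region ∈ {ap-south, eu-west, sa-east, us-west}: sa-east is in the set → true
  source IP on allow-list: no → false
  clearance level ≥ 3: 5 ≥ 3 is true
  NOT on corporate VPN: yes → false
  session risk score ≥ 49: 82 ≥ 49 is true
  role = editor: editor == editor is true
Combine:
[1.1] false AND false AND true = false
[1.2.1.1] exactly-one(false, true, false) = true
[1.2.1] NOT true = false
[1.2] NOT false = true
[1] false AND true = false
[2.1.1] false AND true = false
[2.1.2] true AND false = false
[2.1] false → false (antecedent false ⇒ implication holds) = true
[2.2.1.1.1] true AND false = false
[2.2.1.1] NOT false = true
[2.2.1] NOT true = false
[2.2.2] exactly-one(true, true) = false
[2.2] false OR false = false
[2] true → false = false
[root] false OR false = false
Overall: false → denied

Denied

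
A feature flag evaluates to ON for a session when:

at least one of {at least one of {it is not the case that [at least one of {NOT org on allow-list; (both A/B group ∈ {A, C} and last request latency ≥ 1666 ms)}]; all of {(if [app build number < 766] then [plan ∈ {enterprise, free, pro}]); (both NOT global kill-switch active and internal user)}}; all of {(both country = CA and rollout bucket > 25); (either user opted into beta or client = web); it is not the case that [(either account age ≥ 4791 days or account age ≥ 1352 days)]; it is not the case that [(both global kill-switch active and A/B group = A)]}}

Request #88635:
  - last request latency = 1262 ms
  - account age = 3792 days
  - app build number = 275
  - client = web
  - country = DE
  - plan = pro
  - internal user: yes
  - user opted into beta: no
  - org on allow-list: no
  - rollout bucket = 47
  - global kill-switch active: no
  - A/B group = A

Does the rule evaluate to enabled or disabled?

Enabled

Atomic conditions:
  NOT org on allow-list: no → true
  A/B group ∈ {A, C}: A is in the set → true
  last request latency ≥ 1666 ms: 1262 ≥ 1666 is false
  app build number < 766: 275 < 766 is true
  plan ∈ {enterprise, free, pro}: pro is in the set → true
  NOT global kill-switch active: no → true
  internal user: yes → true
  country = CA: DE == CA is false
  rollout bucket > 25: 47 > 25 is true
  user opted into beta: no → false
  client = web: web == web is true
  account age ≥ 4791 days: 3792 ≥ 4791 is false
  account age ≥ 1352 days: 3792 ≥ 1352 is true
  global kill-switch active: no → false
  A/B group = A: A == A is true
Combine:
[1.1.1.2] true AND false = false
[1.1.1] true OR false = true
[1.1] NOT true = false
[1.2.1] true → true = true
[1.2.2] true AND true = true
[1.2] true AND true = true
[1] false OR true = true
[2.1] false AND true = false
[2.2] false OR true = true
[2.3.1] false OR true = true
[2.3] NOT true = false
[2.4.1] false AND true = false
[2.4] NOT false = true
[2] false AND true AND false AND true = false
[root] true OR false = true
Overall: true → enabled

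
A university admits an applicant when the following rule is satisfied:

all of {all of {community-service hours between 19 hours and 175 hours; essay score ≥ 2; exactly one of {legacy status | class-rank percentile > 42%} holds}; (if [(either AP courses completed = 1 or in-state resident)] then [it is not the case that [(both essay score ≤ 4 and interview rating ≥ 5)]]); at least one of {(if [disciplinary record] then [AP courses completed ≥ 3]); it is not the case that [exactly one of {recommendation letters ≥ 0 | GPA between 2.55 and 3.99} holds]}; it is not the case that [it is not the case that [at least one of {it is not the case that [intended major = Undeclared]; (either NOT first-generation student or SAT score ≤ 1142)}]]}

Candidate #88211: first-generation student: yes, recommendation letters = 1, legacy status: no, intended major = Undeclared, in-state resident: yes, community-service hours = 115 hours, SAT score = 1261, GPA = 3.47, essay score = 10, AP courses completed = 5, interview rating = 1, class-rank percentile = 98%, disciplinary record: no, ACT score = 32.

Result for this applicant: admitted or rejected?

Atomic conditions:
  community-service hours between 19 hours and 175 hours: 115 in [19, 175] is true
  essay score ≥ 2: 10 ≥ 2 is true
  legacy status: no → false
  class-rank percentile > 42%: 98 > 42 is true
  AP courses completed = 1: 5 == 1 is false
  in-state resident: yes → true
  essay score ≤ 4: 10 ≤ 4 is false
  interview rating ≥ 5: 1 ≥ 5 is false
  disciplinary record: no → false
  AP courses completed ≥ 3: 5 ≥ 3 is true
  recommendation letters ≥ 0: 1 ≥ 0 is true
  GPA between 2.55 and 3.99: 3.47 in [2.55, 3.99] is true
  intended major = Undeclared: Undeclared == Undeclared is true
  NOT first-generation student: yes → false
  SAT score ≤ 1142: 1261 ≤ 1142 is false
Combine:
[1.3] exactly-one(false, true) = true
[1] true AND true AND true = true
[2.1] false OR true = true
[2.2.1] false AND false = false
[2.2] NOT false = true
[2] true → true = true
[3.1] false → true (antecedent false ⇒ implication holds) = true
[3.2.1] exactly-one(true, true) = false
[3.2] NOT false = true
[3] true OR true = true
[4.1.1.1] NOT true = false
[4.1.1.2] false OR false = false
[4.1.1] false OR false = false
[4.1] NOT false = true
[4] NOT true = false
[root] true AND true AND true AND false = false
Overall: false → rejected

Rejected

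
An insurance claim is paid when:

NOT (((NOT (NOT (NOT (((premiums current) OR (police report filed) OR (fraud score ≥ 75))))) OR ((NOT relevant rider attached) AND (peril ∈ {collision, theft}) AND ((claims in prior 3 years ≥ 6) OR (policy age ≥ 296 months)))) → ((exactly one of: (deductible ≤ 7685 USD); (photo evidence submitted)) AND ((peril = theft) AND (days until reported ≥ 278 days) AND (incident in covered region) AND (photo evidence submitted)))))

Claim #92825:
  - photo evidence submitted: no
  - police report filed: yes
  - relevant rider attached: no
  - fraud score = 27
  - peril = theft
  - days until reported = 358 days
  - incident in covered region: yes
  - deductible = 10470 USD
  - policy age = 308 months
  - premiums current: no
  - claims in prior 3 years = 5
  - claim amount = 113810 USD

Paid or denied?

Paid

Atomic conditions:
  premiums current: no → false
  police report filed: yes → true
  fraud score ≥ 75: 27 ≥ 75 is false
  NOT relevant rider attached: no → true
  peril ∈ {collision, theft}: theft is in the set → true
  claims in prior 3 years ≥ 6: 5 ≥ 6 is false
  policy age ≥ 296 months: 308 ≥ 296 is true
  deductible ≤ 7685 USD: 10470 ≤ 7685 is false
  photo evidence submitted: no → false
  peril = theft: theft == theft is true
  days until reported ≥ 278 days: 358 ≥ 278 is true
  incident in covered region: yes → true
Combine:
[1.1.1.1.1.1] false OR true OR false = true
[1.1.1.1.1] NOT true = false
[1.1.1.1] NOT false = true
[1.1.1] NOT true = false
[1.1.2.3] false OR true = true
[1.1.2] true AND true AND true = true
[1.1] false OR true = true
[1.2.1] exactly-one(false, false) = false
[1.2.2] true AND true AND true AND false = false
[1.2] false AND false = false
[1] true → false = false
[root] NOT false = true
Overall: true → paid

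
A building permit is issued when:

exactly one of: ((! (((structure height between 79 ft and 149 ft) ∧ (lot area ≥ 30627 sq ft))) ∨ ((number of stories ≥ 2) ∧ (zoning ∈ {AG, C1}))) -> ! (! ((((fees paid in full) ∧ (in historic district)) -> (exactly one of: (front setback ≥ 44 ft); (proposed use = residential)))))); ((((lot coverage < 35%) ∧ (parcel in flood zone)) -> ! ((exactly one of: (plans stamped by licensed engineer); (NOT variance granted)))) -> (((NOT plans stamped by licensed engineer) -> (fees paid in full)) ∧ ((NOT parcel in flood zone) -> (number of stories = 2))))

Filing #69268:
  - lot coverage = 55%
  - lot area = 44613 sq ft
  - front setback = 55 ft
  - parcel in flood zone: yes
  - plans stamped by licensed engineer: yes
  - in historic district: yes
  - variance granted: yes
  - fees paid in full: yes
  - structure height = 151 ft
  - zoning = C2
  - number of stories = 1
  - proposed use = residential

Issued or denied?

Issued

Atomic conditions:
  structure height between 79 ft and 149 ft: 151 in [79, 149] is false
  lot area ≥ 30627 sq ft: 44613 ≥ 30627 is true
  number of stories ≥ 2: 1 ≥ 2 is false
  zoning ∈ {AG, C1}: C2 is not in the set → false
  fees paid in full: yes → true
  in historic district: yes → true
  front setback ≥ 44 ft: 55 ≥ 44 is true
  proposed use = residential: residential == residential is true
  lot coverage < 35%: 55 < 35 is false
  parcel in flood zone: yes → true
  plans stamped by licensed engineer: yes → true
  NOT variance granted: yes → false
  NOT plans stamped by licensed engineer: yes → false
  NOT parcel in flood zone: yes → false
  number of stories = 2: 1 == 2 is false
Combine:
[1.1.1.1] false AND true = false
[1.1.1] NOT false = true
[1.1.2] false AND false = false
[1.1] true OR false = true
[1.2.1.1.1] true AND true = true
[1.2.1.1.2] exactly-one(true, true) = false
[1.2.1.1] true → false = false
[1.2.1] NOT false = true
[1.2] NOT true = false
[1] true → false = false
[2.1.1] false AND true = false
[2.1.2.1] exactly-one(true, false) = true
[2.1.2] NOT true = false
[2.1] false → false (antecedent false ⇒ implication holds) = true
[2.2.1] false → true (antecedent false ⇒ implication holds) = true
[2.2.2] false → false (antecedent false ⇒ implication holds) = true
[2.2] true AND true = true
[2] true → true = true
[root] exactly-one(false, true) = true
Overall: true → issued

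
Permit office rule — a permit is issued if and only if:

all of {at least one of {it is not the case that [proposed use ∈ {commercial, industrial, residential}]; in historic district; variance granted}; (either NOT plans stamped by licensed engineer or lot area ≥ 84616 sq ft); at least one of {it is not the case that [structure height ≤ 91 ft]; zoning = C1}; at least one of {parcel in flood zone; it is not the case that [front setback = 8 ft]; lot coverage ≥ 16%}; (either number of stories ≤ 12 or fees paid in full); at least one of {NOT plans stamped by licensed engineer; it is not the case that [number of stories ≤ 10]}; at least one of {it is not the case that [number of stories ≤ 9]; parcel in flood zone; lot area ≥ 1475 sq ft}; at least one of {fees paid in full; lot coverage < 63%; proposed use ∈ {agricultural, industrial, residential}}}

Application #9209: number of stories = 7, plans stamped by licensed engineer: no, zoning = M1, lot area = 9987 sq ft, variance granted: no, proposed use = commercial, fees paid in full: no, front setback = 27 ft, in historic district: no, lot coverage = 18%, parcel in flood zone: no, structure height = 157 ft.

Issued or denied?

Denied

Atomic conditions:
  proposed use ∈ {commercial, industrial, residential}: commercial is in the set → true
  in historic district: no → false
  variance granted: no → false
  NOT plans stamped by licensed engineer: no → true
  lot area ≥ 84616 sq ft: 9987 ≥ 84616 is false
  structure height ≤ 91 ft: 157 ≤ 91 is false
  zoning = C1: M1 == C1 is false
  parcel in flood zone: no → false
  front setback = 8 ft: 27 == 8 is false
  lot coverage ≥ 16%: 18 ≥ 16 is true
  number of stories ≤ 12: 7 ≤ 12 is true
  fees paid in full: no → false
  number of stories ≤ 10: 7 ≤ 10 is true
  number of stories ≤ 9: 7 ≤ 9 is true
  lot area ≥ 1475 sq ft: 9987 ≥ 1475 is true
  lot coverage < 63%: 18 < 63 is true
  proposed use ∈ {agricultural, industrial, residential}: commercial is not in the set → false
Combine:
[1.1] NOT true = false
[1] false OR false OR false = false
[2] true OR false = true
[3.1] NOT false = true
[3] true OR false = true
[4.2] NOT false = true
[4] false OR true OR true = true
[5] true OR false = true
[6.2] NOT true = false
[6] true OR false = true
[7.1] NOT true = false
[7] false OR false OR true = true
[8] false OR true OR false = true
[root] false AND true AND true AND true AND true AND true AND true AND true = false
Overall: false → denied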